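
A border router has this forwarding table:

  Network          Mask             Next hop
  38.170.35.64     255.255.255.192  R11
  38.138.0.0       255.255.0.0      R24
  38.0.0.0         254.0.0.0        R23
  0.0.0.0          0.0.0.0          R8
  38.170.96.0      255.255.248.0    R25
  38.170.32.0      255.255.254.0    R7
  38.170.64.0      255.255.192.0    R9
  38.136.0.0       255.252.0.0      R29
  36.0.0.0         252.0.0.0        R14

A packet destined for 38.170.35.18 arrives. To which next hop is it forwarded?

Routes whose prefix contains 38.170.35.18:
  0.0.0.0/0 (default, matches everything) -> R8
  36.0.0.0/6 (36.0.0.0 - 39.255.255.255) -> R14
  38.0.0.0/7 (38.0.0.0 - 39.255.255.255) -> R23
More-specific entries that do NOT match:
  38.170.35.64/26 (38.170.35.64 - 38.170.35.127) does not contain 38.170.35.18
  38.170.32.0/23 (38.170.32.0 - 38.170.33.255) does not contain 38.170.35.18
  38.170.96.0/21 (38.170.96.0 - 38.170.103.255) does not contain 38.170.35.18
  38.170.64.0/18 (38.170.64.0 - 38.170.127.255) does not contain 38.170.35.18
  38.138.0.0/16 (38.138.0.0 - 38.138.255.255) does not contain 38.170.35.18
  38.136.0.0/14 (38.136.0.0 - 38.139.255.255) does not contain 38.170.35.18
Longest matching prefix is /7 -> next hop R23.

R23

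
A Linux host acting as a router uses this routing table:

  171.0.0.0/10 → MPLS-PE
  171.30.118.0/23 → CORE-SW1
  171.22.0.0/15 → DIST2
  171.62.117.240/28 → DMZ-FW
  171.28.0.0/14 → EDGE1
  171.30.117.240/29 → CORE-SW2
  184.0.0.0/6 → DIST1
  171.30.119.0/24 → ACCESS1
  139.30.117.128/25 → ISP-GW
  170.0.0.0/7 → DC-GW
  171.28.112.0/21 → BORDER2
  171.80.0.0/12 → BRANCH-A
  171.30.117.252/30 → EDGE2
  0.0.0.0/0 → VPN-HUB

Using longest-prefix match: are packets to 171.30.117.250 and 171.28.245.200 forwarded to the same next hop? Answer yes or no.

yes

171.30.117.250: longest match 171.28.0.0/14 -> EDGE1
171.28.245.200: longest match 171.28.0.0/14 -> EDGE1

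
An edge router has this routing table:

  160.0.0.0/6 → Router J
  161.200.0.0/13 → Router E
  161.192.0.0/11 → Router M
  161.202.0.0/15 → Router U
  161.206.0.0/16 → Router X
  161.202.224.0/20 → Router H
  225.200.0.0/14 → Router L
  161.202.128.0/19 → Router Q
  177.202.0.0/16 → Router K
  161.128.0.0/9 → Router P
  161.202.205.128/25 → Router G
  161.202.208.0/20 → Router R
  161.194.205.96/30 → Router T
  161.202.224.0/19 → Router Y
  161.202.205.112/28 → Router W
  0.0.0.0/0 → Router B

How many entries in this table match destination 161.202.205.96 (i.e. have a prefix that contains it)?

Prefixes containing 161.202.205.96:
  0.0.0.0/0 (default, matches everything)
  160.0.0.0/6 (160.0.0.0 - 163.255.255.255)
  161.128.0.0/9 (161.128.0.0 - 161.255.255.255)
  161.192.0.0/11 (161.192.0.0 - 161.223.255.255)
  161.200.0.0/13 (161.200.0.0 - 161.207.255.255)
  161.202.0.0/15 (161.202.0.0 - 161.203.255.255)
Total matching entries: 6.

6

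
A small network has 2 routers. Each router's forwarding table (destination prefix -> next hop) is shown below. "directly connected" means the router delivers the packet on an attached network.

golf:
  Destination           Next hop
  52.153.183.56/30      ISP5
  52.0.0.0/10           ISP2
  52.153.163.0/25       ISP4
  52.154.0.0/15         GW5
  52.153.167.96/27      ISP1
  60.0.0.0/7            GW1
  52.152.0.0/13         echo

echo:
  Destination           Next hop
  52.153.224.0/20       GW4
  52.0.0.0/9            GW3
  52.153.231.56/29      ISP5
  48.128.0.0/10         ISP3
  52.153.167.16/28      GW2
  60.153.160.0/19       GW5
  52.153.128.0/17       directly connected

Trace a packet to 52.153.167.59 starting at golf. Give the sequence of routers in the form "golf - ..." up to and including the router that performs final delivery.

golf - echo

At golf: longest match for 52.153.167.59 is 52.152.0.0/13 -> echo
At echo: longest match for 52.153.167.59 is 52.153.128.0/17 -> directly connected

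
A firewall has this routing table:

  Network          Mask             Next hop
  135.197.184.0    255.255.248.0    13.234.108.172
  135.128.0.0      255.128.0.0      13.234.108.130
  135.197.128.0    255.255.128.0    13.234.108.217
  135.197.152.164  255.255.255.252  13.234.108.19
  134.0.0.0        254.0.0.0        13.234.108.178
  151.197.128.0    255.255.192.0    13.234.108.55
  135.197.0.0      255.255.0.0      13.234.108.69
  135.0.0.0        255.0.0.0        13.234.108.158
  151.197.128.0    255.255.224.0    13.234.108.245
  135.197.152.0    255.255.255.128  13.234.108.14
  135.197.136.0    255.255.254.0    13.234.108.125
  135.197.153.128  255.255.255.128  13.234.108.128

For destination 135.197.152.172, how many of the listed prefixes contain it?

5

Prefixes containing 135.197.152.172:
  134.0.0.0/7 (134.0.0.0 - 135.255.255.255)
  135.0.0.0/8 (135.0.0.0 - 135.255.255.255)
  135.128.0.0/9 (135.128.0.0 - 135.255.255.255)
  135.197.0.0/16 (135.197.0.0 - 135.197.255.255)
  135.197.128.0/17 (135.197.128.0 - 135.197.255.255)
Total matching entries: 5.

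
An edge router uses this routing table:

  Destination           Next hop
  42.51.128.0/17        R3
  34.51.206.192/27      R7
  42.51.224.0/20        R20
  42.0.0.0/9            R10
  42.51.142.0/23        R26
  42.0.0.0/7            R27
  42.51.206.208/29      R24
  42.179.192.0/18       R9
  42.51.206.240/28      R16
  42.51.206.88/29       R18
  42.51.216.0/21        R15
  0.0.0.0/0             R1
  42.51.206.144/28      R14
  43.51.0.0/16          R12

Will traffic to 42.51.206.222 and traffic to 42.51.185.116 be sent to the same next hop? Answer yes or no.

yes

42.51.206.222: longest match 42.51.128.0/17 -> R3
42.51.185.116: longest match 42.51.128.0/17 -> R3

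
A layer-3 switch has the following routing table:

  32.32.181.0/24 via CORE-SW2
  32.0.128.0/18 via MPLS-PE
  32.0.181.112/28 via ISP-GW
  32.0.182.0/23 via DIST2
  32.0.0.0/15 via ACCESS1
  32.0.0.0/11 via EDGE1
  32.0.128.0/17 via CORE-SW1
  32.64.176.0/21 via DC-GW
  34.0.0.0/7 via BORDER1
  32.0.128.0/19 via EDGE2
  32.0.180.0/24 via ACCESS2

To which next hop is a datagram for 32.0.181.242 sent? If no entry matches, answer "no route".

Routes whose prefix contains 32.0.181.242:
  32.0.0.0/11 (32.0.0.0 - 32.31.255.255) -> EDGE1
  32.0.0.0/15 (32.0.0.0 - 32.1.255.255) -> ACCESS1
  32.0.128.0/17 (32.0.128.0 - 32.0.255.255) -> CORE-SW1
  32.0.128.0/18 (32.0.128.0 - 32.0.191.255) -> MPLS-PE
More-specific entries that do NOT match:
  32.0.181.112/28 (32.0.181.112 - 32.0.181.127) does not contain 32.0.181.242
  32.32.181.0/24 (32.32.181.0 - 32.32.181.255) does not contain 32.0.181.242
  32.0.180.0/24 (32.0.180.0 - 32.0.180.255) does not contain 32.0.181.242
  32.0.182.0/23 (32.0.182.0 - 32.0.183.255) does not contain 32.0.181.242
  32.64.176.0/21 (32.64.176.0 - 32.64.183.255) does not contain 32.0.181.242
  32.0.128.0/19 (32.0.128.0 - 32.0.159.255) does not contain 32.0.181.242
Longest matching prefix is /18 -> next hop MPLS-PE.

MPLS-PE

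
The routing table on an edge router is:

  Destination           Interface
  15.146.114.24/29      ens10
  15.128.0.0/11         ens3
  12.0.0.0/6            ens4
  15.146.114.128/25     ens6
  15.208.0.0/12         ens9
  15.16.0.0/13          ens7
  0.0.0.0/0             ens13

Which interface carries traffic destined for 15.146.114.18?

Routes whose prefix contains 15.146.114.18:
  0.0.0.0/0 (default, matches everything) -> ens13
  12.0.0.0/6 (12.0.0.0 - 15.255.255.255) -> ens4
  15.128.0.0/11 (15.128.0.0 - 15.159.255.255) -> ens3
More-specific entries that do NOT match:
  15.146.114.24/29 (15.146.114.24 - 15.146.114.31) does not contain 15.146.114.18
  15.146.114.128/25 (15.146.114.128 - 15.146.114.255) does not contain 15.146.114.18
  15.16.0.0/13 (15.16.0.0 - 15.23.255.255) does not contain 15.146.114.18
  15.208.0.0/12 (15.208.0.0 - 15.223.255.255) does not contain 15.146.114.18
Longest matching prefix is /11 -> interface ens3.

ens3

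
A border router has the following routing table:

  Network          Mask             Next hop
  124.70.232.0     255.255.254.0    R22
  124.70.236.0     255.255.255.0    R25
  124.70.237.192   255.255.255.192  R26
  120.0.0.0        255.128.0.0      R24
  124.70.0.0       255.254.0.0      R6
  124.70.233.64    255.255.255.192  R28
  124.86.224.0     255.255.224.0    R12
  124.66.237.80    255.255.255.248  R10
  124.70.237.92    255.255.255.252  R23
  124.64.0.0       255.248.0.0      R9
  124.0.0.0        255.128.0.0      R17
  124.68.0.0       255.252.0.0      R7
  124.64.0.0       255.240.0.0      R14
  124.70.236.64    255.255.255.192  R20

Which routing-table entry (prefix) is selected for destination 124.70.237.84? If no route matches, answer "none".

Entries matching 124.70.237.84:
  124.0.0.0/9 (124.0.0.0 - 124.127.255.255)
  124.64.0.0/12 (124.64.0.0 - 124.79.255.255)
  124.64.0.0/13 (124.64.0.0 - 124.71.255.255)
  124.68.0.0/14 (124.68.0.0 - 124.71.255.255)
  124.70.0.0/15 (124.70.0.0 - 124.71.255.255)
Most specific is 124.70.0.0/15.

124.70.0.0/15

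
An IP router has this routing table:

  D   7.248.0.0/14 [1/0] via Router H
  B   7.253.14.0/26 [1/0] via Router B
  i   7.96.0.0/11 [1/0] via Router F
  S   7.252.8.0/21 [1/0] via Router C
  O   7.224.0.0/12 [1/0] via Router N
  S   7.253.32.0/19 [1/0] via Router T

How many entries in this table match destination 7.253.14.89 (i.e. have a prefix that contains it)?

0

No listed prefix contains 7.253.14.89.
Total matching entries: 0.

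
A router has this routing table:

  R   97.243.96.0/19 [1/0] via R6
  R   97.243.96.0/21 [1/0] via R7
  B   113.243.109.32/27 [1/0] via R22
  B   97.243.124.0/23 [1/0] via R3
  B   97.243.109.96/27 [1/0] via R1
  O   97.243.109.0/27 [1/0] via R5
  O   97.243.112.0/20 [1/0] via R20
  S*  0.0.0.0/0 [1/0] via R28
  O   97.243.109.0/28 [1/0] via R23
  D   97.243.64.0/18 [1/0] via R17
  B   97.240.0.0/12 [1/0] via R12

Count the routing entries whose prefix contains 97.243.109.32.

Prefixes containing 97.243.109.32:
  0.0.0.0/0 (default, matches everything)
  97.240.0.0/12 (97.240.0.0 - 97.255.255.255)
  97.243.64.0/18 (97.243.64.0 - 97.243.127.255)
  97.243.96.0/19 (97.243.96.0 - 97.243.127.255)
Total matching entries: 4.

4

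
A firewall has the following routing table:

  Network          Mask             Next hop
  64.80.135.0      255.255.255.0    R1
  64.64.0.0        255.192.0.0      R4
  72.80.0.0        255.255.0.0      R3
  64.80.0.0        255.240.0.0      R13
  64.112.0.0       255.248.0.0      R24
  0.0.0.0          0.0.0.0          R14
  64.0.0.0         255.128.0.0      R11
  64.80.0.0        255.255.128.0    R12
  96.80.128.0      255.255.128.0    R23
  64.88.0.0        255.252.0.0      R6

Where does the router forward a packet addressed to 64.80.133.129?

R13

Routes whose prefix contains 64.80.133.129:
  0.0.0.0/0 (default, matches everything) -> R14
  64.0.0.0/9 (64.0.0.0 - 64.127.255.255) -> R11
  64.64.0.0/10 (64.64.0.0 - 64.127.255.255) -> R4
  64.80.0.0/12 (64.80.0.0 - 64.95.255.255) -> R13
More-specific entries that do NOT match:
  64.80.135.0/24 (64.80.135.0 - 64.80.135.255) does not contain 64.80.133.129
  64.80.0.0/17 (64.80.0.0 - 64.80.127.255) does not contain 64.80.133.129
  96.80.128.0/17 (96.80.128.0 - 96.80.255.255) does not contain 64.80.133.129
  72.80.0.0/16 (72.80.0.0 - 72.80.255.255) does not contain 64.80.133.129
  64.88.0.0/14 (64.88.0.0 - 64.91.255.255) does not contain 64.80.133.129
  64.112.0.0/13 (64.112.0.0 - 64.119.255.255) does not contain 64.80.133.129
Longest matching prefix is /12 -> next hop R13.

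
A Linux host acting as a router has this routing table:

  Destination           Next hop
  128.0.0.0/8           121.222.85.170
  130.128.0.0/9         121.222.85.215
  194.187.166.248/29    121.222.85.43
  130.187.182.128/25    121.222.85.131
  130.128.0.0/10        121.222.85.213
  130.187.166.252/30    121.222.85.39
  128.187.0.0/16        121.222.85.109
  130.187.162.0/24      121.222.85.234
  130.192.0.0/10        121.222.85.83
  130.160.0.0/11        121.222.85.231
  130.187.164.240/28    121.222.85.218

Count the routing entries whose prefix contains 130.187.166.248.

Prefixes containing 130.187.166.248:
  130.128.0.0/9 (130.128.0.0 - 130.255.255.255)
  130.128.0.0/10 (130.128.0.0 - 130.191.255.255)
  130.160.0.0/11 (130.160.0.0 - 130.191.255.255)
Total matching entries: 3.

3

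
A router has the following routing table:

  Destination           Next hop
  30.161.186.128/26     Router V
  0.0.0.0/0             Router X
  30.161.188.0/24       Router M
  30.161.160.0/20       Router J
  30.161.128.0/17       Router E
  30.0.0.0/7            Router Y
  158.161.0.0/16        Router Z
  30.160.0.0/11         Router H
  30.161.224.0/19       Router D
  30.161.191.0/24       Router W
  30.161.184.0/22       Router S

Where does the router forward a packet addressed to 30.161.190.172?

Routes whose prefix contains 30.161.190.172:
  0.0.0.0/0 (default, matches everything) -> Router X
  30.0.0.0/7 (30.0.0.0 - 31.255.255.255) -> Router Y
  30.160.0.0/11 (30.160.0.0 - 30.191.255.255) -> Router H
  30.161.128.0/17 (30.161.128.0 - 30.161.255.255) -> Router E
More-specific entries that do NOT match:
  30.161.186.128/26 (30.161.186.128 - 30.161.186.191) does not contain 30.161.190.172
  30.161.188.0/24 (30.161.188.0 - 30.161.188.255) does not contain 30.161.190.172
  30.161.191.0/24 (30.161.191.0 - 30.161.191.255) does not contain 30.161.190.172
  30.161.184.0/22 (30.161.184.0 - 30.161.187.255) does not contain 30.161.190.172
  30.161.160.0/20 (30.161.160.0 - 30.161.175.255) does not contain 30.161.190.172
  30.161.224.0/19 (30.161.224.0 - 30.161.255.255) does not contain 30.161.190.172
Longest matching prefix is /17 -> next hop Router E.

Router E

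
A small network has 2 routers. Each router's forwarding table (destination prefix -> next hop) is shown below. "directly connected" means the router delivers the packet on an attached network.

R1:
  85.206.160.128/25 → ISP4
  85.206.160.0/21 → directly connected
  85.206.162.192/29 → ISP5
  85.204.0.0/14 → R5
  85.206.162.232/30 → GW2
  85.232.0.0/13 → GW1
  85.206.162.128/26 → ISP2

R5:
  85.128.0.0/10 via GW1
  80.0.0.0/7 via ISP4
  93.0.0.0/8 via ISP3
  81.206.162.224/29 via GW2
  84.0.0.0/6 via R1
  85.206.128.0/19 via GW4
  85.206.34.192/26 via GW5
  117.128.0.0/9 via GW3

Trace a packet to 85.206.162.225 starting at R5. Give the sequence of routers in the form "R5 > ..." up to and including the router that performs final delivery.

At R5: longest match for 85.206.162.225 is 84.0.0.0/6 -> R1
At R1: longest match for 85.206.162.225 is 85.206.160.0/21 -> directly connected

R5 > R1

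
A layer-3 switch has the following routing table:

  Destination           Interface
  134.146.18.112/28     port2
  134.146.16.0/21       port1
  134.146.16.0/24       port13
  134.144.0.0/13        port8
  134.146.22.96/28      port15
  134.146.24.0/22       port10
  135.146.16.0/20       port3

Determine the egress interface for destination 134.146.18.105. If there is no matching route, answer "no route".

Routes whose prefix contains 134.146.18.105:
  134.144.0.0/13 (134.144.0.0 - 134.151.255.255) -> port8
  134.146.16.0/21 (134.146.16.0 - 134.146.23.255) -> port1
More-specific entries that do NOT match:
  134.146.18.112/28 (134.146.18.112 - 134.146.18.127) does not contain 134.146.18.105
  134.146.22.96/28 (134.146.22.96 - 134.146.22.111) does not contain 134.146.18.105
  134.146.16.0/24 (134.146.16.0 - 134.146.16.255) does not contain 134.146.18.105
  134.146.24.0/22 (134.146.24.0 - 134.146.27.255) does not contain 134.146.18.105
Longest matching prefix is /21 -> interface port1.

port1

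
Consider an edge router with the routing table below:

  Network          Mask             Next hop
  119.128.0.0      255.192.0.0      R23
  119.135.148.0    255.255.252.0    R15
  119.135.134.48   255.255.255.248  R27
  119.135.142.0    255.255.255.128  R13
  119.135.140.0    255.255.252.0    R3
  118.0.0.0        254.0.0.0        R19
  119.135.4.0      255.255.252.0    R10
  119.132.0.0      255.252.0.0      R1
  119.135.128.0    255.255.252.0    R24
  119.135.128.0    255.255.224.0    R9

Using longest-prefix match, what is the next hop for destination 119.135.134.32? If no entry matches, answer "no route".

R9

Routes whose prefix contains 119.135.134.32:
  118.0.0.0/7 (118.0.0.0 - 119.255.255.255) -> R19
  119.128.0.0/10 (119.128.0.0 - 119.191.255.255) -> R23
  119.132.0.0/14 (119.132.0.0 - 119.135.255.255) -> R1
  119.135.128.0/19 (119.135.128.0 - 119.135.159.255) -> R9
More-specific entries that do NOT match:
  119.135.134.48/29 (119.135.134.48 - 119.135.134.55) does not contain 119.135.134.32
  119.135.142.0/25 (119.135.142.0 - 119.135.142.127) does not contain 119.135.134.32
  119.135.148.0/22 (119.135.148.0 - 119.135.151.255) does not contain 119.135.134.32
  119.135.140.0/22 (119.135.140.0 - 119.135.143.255) does not contain 119.135.134.32
  119.135.4.0/22 (119.135.4.0 - 119.135.7.255) does not contain 119.135.134.32
  119.135.128.0/22 (119.135.128.0 - 119.135.131.255) does not contain 119.135.134.32
Longest matching prefix is /19 -> next hop R9.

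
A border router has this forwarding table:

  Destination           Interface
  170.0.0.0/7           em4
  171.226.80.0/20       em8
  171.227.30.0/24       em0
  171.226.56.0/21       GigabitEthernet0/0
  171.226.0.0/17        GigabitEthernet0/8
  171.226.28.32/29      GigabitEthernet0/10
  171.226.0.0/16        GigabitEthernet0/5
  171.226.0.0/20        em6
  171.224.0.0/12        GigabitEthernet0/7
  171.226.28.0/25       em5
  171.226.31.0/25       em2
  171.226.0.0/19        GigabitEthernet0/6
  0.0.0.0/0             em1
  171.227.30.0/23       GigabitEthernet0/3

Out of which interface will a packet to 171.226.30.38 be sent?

GigabitEthernet0/6

Routes whose prefix contains 171.226.30.38:
  0.0.0.0/0 (default, matches everything) -> em1
  170.0.0.0/7 (170.0.0.0 - 171.255.255.255) -> em4
  171.224.0.0/12 (171.224.0.0 - 171.239.255.255) -> GigabitEthernet0/7
  171.226.0.0/16 (171.226.0.0 - 171.226.255.255) -> GigabitEthernet0/5
  171.226.0.0/17 (171.226.0.0 - 171.226.127.255) -> GigabitEthernet0/8
  171.226.0.0/19 (171.226.0.0 - 171.226.31.255) -> GigabitEthernet0/6
More-specific entries that do NOT match:
  171.226.28.32/29 (171.226.28.32 - 171.226.28.39) does not contain 171.226.30.38
  171.226.28.0/25 (171.226.28.0 - 171.226.28.127) does not contain 171.226.30.38
  171.226.31.0/25 (171.226.31.0 - 171.226.31.127) does not contain 171.226.30.38
  171.227.30.0/24 (171.227.30.0 - 171.227.30.255) does not contain 171.226.30.38
  171.227.30.0/23 (171.227.30.0 - 171.227.31.255) does not contain 171.226.30.38
  171.226.56.0/21 (171.226.56.0 - 171.226.63.255) does not contain 171.226.30.38
  171.226.80.0/20 (171.226.80.0 - 171.226.95.255) does not contain 171.226.30.38
  171.226.0.0/20 (171.226.0.0 - 171.226.15.255) does not contain 171.226.30.38
Longest matching prefix is /19 -> interface GigabitEthernet0/6.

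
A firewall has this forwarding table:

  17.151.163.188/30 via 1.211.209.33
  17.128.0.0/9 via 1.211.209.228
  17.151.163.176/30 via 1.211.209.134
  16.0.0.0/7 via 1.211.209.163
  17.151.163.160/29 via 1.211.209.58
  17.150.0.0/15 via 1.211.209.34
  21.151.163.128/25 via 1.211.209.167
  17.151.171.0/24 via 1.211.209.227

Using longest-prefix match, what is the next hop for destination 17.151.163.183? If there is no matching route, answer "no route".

Routes whose prefix contains 17.151.163.183:
  16.0.0.0/7 (16.0.0.0 - 17.255.255.255) -> 1.211.209.163
  17.128.0.0/9 (17.128.0.0 - 17.255.255.255) -> 1.211.209.228
  17.150.0.0/15 (17.150.0.0 - 17.151.255.255) -> 1.211.209.34
More-specific entries that do NOT match:
  17.151.163.188/30 (17.151.163.188 - 17.151.163.191) does not contain 17.151.163.183
  17.151.163.176/30 (17.151.163.176 - 17.151.163.179) does not contain 17.151.163.183
  17.151.163.160/29 (17.151.163.160 - 17.151.163.167) does not contain 17.151.163.183
  21.151.163.128/25 (21.151.163.128 - 21.151.163.255) does not contain 17.151.163.183
  17.151.171.0/24 (17.151.171.0 - 17.151.171.255) does not contain 17.151.163.183
Longest matching prefix is /15 -> next hop 1.211.209.34.

1.211.209.34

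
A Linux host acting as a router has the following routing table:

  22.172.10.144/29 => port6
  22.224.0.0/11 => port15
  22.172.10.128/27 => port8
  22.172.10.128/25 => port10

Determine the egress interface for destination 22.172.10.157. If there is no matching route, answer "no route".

Routes whose prefix contains 22.172.10.157:
  22.172.10.128/25 (22.172.10.128 - 22.172.10.255) -> port10
  22.172.10.128/27 (22.172.10.128 - 22.172.10.159) -> port8
More-specific entries that do NOT match:
  22.172.10.144/29 (22.172.10.144 - 22.172.10.151) does not contain 22.172.10.157
Longest matching prefix is /27 -> interface port8.

port8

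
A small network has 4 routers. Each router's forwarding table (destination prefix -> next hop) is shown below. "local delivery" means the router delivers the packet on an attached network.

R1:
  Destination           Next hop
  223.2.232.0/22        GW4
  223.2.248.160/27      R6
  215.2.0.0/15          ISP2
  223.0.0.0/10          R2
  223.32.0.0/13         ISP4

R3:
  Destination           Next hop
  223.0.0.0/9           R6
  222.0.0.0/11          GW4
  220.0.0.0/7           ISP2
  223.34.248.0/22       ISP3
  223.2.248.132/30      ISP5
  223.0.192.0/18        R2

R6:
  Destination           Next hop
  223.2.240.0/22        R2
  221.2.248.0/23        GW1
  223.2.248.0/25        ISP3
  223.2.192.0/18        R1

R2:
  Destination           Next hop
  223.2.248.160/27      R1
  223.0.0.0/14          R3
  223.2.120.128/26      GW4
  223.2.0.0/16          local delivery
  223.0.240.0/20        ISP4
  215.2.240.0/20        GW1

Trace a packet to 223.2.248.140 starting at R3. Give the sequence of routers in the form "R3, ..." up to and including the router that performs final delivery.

At R3: longest match for 223.2.248.140 is 223.0.0.0/9 -> R6
At R6: longest match for 223.2.248.140 is 223.2.192.0/18 -> R1
At R1: longest match for 223.2.248.140 is 223.0.0.0/10 -> R2
At R2: longest match for 223.2.248.140 is 223.2.0.0/16 -> local delivery

R3, R6, R1, R2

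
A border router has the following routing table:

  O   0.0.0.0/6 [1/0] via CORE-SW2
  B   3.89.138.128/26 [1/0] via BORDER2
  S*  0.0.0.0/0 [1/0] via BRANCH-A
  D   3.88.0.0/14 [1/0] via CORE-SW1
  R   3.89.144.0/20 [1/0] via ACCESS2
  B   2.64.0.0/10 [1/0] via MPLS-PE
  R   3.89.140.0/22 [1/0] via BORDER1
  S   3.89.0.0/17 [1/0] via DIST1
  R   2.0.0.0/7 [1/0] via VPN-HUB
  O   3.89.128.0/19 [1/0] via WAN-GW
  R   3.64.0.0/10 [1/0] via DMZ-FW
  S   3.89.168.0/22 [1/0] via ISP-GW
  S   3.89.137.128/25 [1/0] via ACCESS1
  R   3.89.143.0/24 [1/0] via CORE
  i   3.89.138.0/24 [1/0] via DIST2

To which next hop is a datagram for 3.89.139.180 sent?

WAN-GW

Routes whose prefix contains 3.89.139.180:
  0.0.0.0/0 (default, matches everything) -> BRANCH-A
  0.0.0.0/6 (0.0.0.0 - 3.255.255.255) -> CORE-SW2
  2.0.0.0/7 (2.0.0.0 - 3.255.255.255) -> VPN-HUB
  3.64.0.0/10 (3.64.0.0 - 3.127.255.255) -> DMZ-FW
  3.88.0.0/14 (3.88.0.0 - 3.91.255.255) -> CORE-SW1
  3.89.128.0/19 (3.89.128.0 - 3.89.159.255) -> WAN-GW
More-specific entries that do NOT match:
  3.89.138.128/26 (3.89.138.128 - 3.89.138.191) does not contain 3.89.139.180
  3.89.137.128/25 (3.89.137.128 - 3.89.137.255) does not contain 3.89.139.180
  3.89.143.0/24 (3.89.143.0 - 3.89.143.255) does not contain 3.89.139.180
  3.89.138.0/24 (3.89.138.0 - 3.89.138.255) does not contain 3.89.139.180
  3.89.140.0/22 (3.89.140.0 - 3.89.143.255) does not contain 3.89.139.180
  3.89.168.0/22 (3.89.168.0 - 3.89.171.255) does not contain 3.89.139.180
  3.89.144.0/20 (3.89.144.0 - 3.89.159.255) does not contain 3.89.139.180
Longest matching prefix is /19 -> next hop WAN-GW.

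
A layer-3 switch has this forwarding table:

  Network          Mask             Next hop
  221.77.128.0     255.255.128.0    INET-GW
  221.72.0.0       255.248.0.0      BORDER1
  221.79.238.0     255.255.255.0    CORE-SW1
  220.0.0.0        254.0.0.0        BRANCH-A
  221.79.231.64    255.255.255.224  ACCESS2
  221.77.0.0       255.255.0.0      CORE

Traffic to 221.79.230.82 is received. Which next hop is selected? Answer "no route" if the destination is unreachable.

BORDER1

Routes whose prefix contains 221.79.230.82:
  220.0.0.0/7 (220.0.0.0 - 221.255.255.255) -> BRANCH-A
  221.72.0.0/13 (221.72.0.0 - 221.79.255.255) -> BORDER1
More-specific entries that do NOT match:
  221.79.231.64/27 (221.79.231.64 - 221.79.231.95) does not contain 221.79.230.82
  221.79.238.0/24 (221.79.238.0 - 221.79.238.255) does not contain 221.79.230.82
  221.77.128.0/17 (221.77.128.0 - 221.77.255.255) does not contain 221.79.230.82
  221.77.0.0/16 (221.77.0.0 - 221.77.255.255) does not contain 221.79.230.82
Longest matching prefix is /13 -> next hop BORDER1.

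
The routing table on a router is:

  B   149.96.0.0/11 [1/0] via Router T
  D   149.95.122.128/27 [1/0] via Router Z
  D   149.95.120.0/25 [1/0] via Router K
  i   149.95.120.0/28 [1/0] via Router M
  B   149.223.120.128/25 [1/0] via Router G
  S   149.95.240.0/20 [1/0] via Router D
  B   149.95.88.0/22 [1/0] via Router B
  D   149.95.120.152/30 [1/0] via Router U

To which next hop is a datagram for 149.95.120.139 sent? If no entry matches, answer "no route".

No entry's prefix contains 149.95.120.139; there is no default route.

no route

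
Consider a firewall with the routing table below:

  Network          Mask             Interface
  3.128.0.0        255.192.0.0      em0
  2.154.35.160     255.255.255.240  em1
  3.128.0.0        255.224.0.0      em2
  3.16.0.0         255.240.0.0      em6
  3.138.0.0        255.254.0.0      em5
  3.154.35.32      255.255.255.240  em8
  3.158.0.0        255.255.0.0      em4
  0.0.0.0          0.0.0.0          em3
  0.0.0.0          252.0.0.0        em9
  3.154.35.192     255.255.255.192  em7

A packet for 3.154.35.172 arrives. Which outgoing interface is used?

em2

Routes whose prefix contains 3.154.35.172:
  0.0.0.0/0 (default, matches everything) -> em3
  0.0.0.0/6 (0.0.0.0 - 3.255.255.255) -> em9
  3.128.0.0/10 (3.128.0.0 - 3.191.255.255) -> em0
  3.128.0.0/11 (3.128.0.0 - 3.159.255.255) -> em2
More-specific entries that do NOT match:
  2.154.35.160/28 (2.154.35.160 - 2.154.35.175) does not contain 3.154.35.172
  3.154.35.32/28 (3.154.35.32 - 3.154.35.47) does not contain 3.154.35.172
  3.154.35.192/26 (3.154.35.192 - 3.154.35.255) does not contain 3.154.35.172
  3.158.0.0/16 (3.158.0.0 - 3.158.255.255) does not contain 3.154.35.172
  3.138.0.0/15 (3.138.0.0 - 3.139.255.255) does not contain 3.154.35.172
  3.16.0.0/12 (3.16.0.0 - 3.31.255.255) does not contain 3.154.35.172
Longest matching prefix is /11 -> interface em2.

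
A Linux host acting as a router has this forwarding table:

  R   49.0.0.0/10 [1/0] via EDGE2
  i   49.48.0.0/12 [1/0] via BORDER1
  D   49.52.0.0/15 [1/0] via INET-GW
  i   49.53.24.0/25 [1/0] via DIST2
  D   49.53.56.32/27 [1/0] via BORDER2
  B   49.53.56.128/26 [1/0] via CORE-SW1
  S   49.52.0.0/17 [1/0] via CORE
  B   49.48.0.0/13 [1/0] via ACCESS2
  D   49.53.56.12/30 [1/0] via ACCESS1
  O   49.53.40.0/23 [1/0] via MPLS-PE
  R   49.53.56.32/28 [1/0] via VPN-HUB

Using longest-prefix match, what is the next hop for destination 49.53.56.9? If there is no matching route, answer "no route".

INET-GW

Routes whose prefix contains 49.53.56.9:
  49.0.0.0/10 (49.0.0.0 - 49.63.255.255) -> EDGE2
  49.48.0.0/12 (49.48.0.0 - 49.63.255.255) -> BORDER1
  49.48.0.0/13 (49.48.0.0 - 49.55.255.255) -> ACCESS2
  49.52.0.0/15 (49.52.0.0 - 49.53.255.255) -> INET-GW
More-specific entries that do NOT match:
  49.53.56.12/30 (49.53.56.12 - 49.53.56.15) does not contain 49.53.56.9
  49.53.56.32/28 (49.53.56.32 - 49.53.56.47) does not contain 49.53.56.9
  49.53.56.32/27 (49.53.56.32 - 49.53.56.63) does not contain 49.53.56.9
  49.53.56.128/26 (49.53.56.128 - 49.53.56.191) does not contain 49.53.56.9
  49.53.24.0/25 (49.53.24.0 - 49.53.24.127) does not contain 49.53.56.9
  49.53.40.0/23 (49.53.40.0 - 49.53.41.255) does not contain 49.53.56.9
  49.52.0.0/17 (49.52.0.0 - 49.52.127.255) does not contain 49.53.56.9
Longest matching prefix is /15 -> next hop INET-GW.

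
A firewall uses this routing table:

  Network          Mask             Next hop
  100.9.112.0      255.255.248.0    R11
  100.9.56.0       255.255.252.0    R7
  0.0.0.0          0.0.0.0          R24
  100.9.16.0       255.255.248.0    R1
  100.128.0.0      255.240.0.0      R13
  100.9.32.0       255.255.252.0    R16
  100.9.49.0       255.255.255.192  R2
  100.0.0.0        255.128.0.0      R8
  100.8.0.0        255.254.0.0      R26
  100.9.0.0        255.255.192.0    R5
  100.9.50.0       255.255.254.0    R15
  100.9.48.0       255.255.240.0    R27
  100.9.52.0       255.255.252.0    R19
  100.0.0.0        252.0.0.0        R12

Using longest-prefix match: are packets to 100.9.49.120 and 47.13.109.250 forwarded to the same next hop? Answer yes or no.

no

100.9.49.120: longest match 100.9.48.0/20 -> R27
47.13.109.250: longest match 0.0.0.0/0 -> R24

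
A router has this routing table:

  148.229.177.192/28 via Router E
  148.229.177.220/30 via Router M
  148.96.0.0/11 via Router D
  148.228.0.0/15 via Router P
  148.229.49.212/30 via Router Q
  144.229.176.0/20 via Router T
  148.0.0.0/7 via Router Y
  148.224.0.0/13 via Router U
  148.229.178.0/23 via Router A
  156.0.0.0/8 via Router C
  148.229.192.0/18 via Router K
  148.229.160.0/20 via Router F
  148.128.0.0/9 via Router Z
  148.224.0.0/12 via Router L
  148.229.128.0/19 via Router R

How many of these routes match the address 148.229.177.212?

5

Prefixes containing 148.229.177.212:
  148.0.0.0/7 (148.0.0.0 - 149.255.255.255)
  148.128.0.0/9 (148.128.0.0 - 148.255.255.255)
  148.224.0.0/12 (148.224.0.0 - 148.239.255.255)
  148.224.0.0/13 (148.224.0.0 - 148.231.255.255)
  148.228.0.0/15 (148.228.0.0 - 148.229.255.255)
Total matching entries: 5.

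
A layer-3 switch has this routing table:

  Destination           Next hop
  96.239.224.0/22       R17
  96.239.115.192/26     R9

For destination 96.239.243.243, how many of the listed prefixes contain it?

0

No listed prefix contains 96.239.243.243.
Total matching entries: 0.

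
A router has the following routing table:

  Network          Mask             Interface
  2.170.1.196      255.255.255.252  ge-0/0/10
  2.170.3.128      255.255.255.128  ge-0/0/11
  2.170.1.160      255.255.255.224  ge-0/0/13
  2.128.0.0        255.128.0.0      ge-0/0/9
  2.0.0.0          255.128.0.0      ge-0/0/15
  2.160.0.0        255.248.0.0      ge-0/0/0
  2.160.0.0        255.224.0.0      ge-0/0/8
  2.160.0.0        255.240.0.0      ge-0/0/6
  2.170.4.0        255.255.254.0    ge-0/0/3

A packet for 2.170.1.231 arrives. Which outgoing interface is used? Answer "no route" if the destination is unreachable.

ge-0/0/6

Routes whose prefix contains 2.170.1.231:
  2.128.0.0/9 (2.128.0.0 - 2.255.255.255) -> ge-0/0/9
  2.160.0.0/11 (2.160.0.0 - 2.191.255.255) -> ge-0/0/8
  2.160.0.0/12 (2.160.0.0 - 2.175.255.255) -> ge-0/0/6
More-specific entries that do NOT match:
  2.170.1.196/30 (2.170.1.196 - 2.170.1.199) does not contain 2.170.1.231
  2.170.1.160/27 (2.170.1.160 - 2.170.1.191) does not contain 2.170.1.231
  2.170.3.128/25 (2.170.3.128 - 2.170.3.255) does not contain 2.170.1.231
  2.170.4.0/23 (2.170.4.0 - 2.170.5.255) does not contain 2.170.1.231
  2.160.0.0/13 (2.160.0.0 - 2.167.255.255) does not contain 2.170.1.231
Longest matching prefix is /12 -> interface ge-0/0/6.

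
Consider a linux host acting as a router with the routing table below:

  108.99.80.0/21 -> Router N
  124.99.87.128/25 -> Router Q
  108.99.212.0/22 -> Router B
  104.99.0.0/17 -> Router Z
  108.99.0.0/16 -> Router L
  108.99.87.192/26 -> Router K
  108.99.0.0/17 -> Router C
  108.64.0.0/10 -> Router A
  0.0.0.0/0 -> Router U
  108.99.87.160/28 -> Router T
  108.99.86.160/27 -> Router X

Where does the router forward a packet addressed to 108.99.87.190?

Router N

Routes whose prefix contains 108.99.87.190:
  0.0.0.0/0 (default, matches everything) -> Router U
  108.64.0.0/10 (108.64.0.0 - 108.127.255.255) -> Router A
  108.99.0.0/16 (108.99.0.0 - 108.99.255.255) -> Router L
  108.99.0.0/17 (108.99.0.0 - 108.99.127.255) -> Router C
  108.99.80.0/21 (108.99.80.0 - 108.99.87.255) -> Router N
More-specific entries that do NOT match:
  108.99.87.160/28 (108.99.87.160 - 108.99.87.175) does not contain 108.99.87.190
  108.99.86.160/27 (108.99.86.160 - 108.99.86.191) does not contain 108.99.87.190
  108.99.87.192/26 (108.99.87.192 - 108.99.87.255) does not contain 108.99.87.190
  124.99.87.128/25 (124.99.87.128 - 124.99.87.255) does not contain 108.99.87.190
  108.99.212.0/22 (108.99.212.0 - 108.99.215.255) does not contain 108.99.87.190
Longest matching prefix is /21 -> next hop Router N.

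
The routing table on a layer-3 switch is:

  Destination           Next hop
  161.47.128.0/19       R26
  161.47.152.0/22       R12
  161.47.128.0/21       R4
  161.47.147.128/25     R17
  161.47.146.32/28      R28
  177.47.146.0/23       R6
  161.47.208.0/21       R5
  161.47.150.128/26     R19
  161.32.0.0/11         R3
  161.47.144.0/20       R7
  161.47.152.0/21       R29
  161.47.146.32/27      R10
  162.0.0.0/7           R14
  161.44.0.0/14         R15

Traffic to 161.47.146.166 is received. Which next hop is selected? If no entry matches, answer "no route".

R7

Routes whose prefix contains 161.47.146.166:
  161.32.0.0/11 (161.32.0.0 - 161.63.255.255) -> R3
  161.44.0.0/14 (161.44.0.0 - 161.47.255.255) -> R15
  161.47.128.0/19 (161.47.128.0 - 161.47.159.255) -> R26
  161.47.144.0/20 (161.47.144.0 - 161.47.159.255) -> R7
More-specific entries that do NOT match:
  161.47.146.32/28 (161.47.146.32 - 161.47.146.47) does not contain 161.47.146.166
  161.47.146.32/27 (161.47.146.32 - 161.47.146.63) does not contain 161.47.146.166
  161.47.150.128/26 (161.47.150.128 - 161.47.150.191) does not contain 161.47.146.166
  161.47.147.128/25 (161.47.147.128 - 161.47.147.255) does not contain 161.47.146.166
  177.47.146.0/23 (177.47.146.0 - 177.47.147.255) does not contain 161.47.146.166
  161.47.152.0/22 (161.47.152.0 - 161.47.155.255) does not contain 161.47.146.166
  161.47.128.0/21 (161.47.128.0 - 161.47.135.255) does not contain 161.47.146.166
  161.47.208.0/21 (161.47.208.0 - 161.47.215.255) does not contain 161.47.146.166
  161.47.152.0/21 (161.47.152.0 - 161.47.159.255) does not contain 161.47.146.166
Longest matching prefix is /20 -> next hop R7.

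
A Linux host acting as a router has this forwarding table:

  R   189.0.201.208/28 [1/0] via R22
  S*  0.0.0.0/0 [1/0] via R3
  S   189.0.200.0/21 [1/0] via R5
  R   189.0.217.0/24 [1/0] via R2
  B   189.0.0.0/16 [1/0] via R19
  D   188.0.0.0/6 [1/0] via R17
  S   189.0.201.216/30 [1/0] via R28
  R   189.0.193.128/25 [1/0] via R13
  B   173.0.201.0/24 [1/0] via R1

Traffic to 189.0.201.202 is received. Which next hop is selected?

Routes whose prefix contains 189.0.201.202:
  0.0.0.0/0 (default, matches everything) -> R3
  188.0.0.0/6 (188.0.0.0 - 191.255.255.255) -> R17
  189.0.0.0/16 (189.0.0.0 - 189.0.255.255) -> R19
  189.0.200.0/21 (189.0.200.0 - 189.0.207.255) -> R5
More-specific entries that do NOT match:
  189.0.201.216/30 (189.0.201.216 - 189.0.201.219) does not contain 189.0.201.202
  189.0.201.208/28 (189.0.201.208 - 189.0.201.223) does not contain 189.0.201.202
  189.0.193.128/25 (189.0.193.128 - 189.0.193.255) does not contain 189.0.201.202
  189.0.217.0/24 (189.0.217.0 - 189.0.217.255) does not contain 189.0.201.202
  173.0.201.0/24 (173.0.201.0 - 173.0.201.255) does not contain 189.0.201.202
Longest matching prefix is /21 -> next hop R5.

R5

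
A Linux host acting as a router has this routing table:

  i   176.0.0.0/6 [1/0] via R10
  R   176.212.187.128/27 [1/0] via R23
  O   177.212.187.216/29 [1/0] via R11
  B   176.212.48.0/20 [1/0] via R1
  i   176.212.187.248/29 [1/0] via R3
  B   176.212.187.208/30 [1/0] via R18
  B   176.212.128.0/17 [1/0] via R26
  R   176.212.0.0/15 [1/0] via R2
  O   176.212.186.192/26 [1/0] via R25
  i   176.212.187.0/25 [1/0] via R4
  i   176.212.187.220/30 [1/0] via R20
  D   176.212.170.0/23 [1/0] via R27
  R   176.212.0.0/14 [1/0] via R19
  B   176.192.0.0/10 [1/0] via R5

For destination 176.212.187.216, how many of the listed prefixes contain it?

5

Prefixes containing 176.212.187.216:
  176.0.0.0/6 (176.0.0.0 - 179.255.255.255)
  176.192.0.0/10 (176.192.0.0 - 176.255.255.255)
  176.212.0.0/14 (176.212.0.0 - 176.215.255.255)
  176.212.0.0/15 (176.212.0.0 - 176.213.255.255)
  176.212.128.0/17 (176.212.128.0 - 176.212.255.255)
Total matching entries: 5.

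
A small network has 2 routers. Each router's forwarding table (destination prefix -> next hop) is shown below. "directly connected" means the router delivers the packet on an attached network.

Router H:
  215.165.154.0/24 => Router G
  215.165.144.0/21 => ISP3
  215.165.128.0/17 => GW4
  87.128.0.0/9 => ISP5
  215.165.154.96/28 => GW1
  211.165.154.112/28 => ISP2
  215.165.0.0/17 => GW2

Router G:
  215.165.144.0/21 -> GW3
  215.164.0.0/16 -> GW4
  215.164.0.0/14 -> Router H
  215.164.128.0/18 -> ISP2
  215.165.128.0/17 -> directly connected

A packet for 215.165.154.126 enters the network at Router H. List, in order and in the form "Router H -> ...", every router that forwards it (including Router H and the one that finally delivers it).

At Router H: longest match for 215.165.154.126 is 215.165.154.0/24 -> Router G
At Router G: longest match for 215.165.154.126 is 215.165.128.0/17 -> directly connected

Router H -> Router G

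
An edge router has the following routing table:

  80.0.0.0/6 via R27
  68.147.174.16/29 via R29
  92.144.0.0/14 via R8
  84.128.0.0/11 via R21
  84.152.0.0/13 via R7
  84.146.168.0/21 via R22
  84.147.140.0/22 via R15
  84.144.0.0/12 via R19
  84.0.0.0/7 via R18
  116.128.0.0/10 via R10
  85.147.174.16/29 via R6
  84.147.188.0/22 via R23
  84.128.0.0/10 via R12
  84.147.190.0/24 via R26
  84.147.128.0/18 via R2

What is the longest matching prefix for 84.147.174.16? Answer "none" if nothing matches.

84.147.128.0/18

Entries matching 84.147.174.16:
  84.0.0.0/7 (84.0.0.0 - 85.255.255.255)
  84.128.0.0/10 (84.128.0.0 - 84.191.255.255)
  84.128.0.0/11 (84.128.0.0 - 84.159.255.255)
  84.144.0.0/12 (84.144.0.0 - 84.159.255.255)
  84.147.128.0/18 (84.147.128.0 - 84.147.191.255)
Most specific is 84.147.128.0/18.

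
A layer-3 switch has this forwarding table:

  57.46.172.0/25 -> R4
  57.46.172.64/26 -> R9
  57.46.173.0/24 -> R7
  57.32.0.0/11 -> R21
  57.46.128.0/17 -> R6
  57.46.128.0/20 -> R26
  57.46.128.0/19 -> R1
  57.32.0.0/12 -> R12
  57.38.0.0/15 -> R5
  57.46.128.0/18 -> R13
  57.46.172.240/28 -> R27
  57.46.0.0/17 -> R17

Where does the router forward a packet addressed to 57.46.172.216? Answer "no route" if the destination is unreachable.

R13

Routes whose prefix contains 57.46.172.216:
  57.32.0.0/11 (57.32.0.0 - 57.63.255.255) -> R21
  57.32.0.0/12 (57.32.0.0 - 57.47.255.255) -> R12
  57.46.128.0/17 (57.46.128.0 - 57.46.255.255) -> R6
  57.46.128.0/18 (57.46.128.0 - 57.46.191.255) -> R13
More-specific entries that do NOT match:
  57.46.172.240/28 (57.46.172.240 - 57.46.172.255) does not contain 57.46.172.216
  57.46.172.64/26 (57.46.172.64 - 57.46.172.127) does not contain 57.46.172.216
  57.46.172.0/25 (57.46.172.0 - 57.46.172.127) does not contain 57.46.172.216
  57.46.173.0/24 (57.46.173.0 - 57.46.173.255) does not contain 57.46.172.216
  57.46.128.0/20 (57.46.128.0 - 57.46.143.255) does not contain 57.46.172.216
  57.46.128.0/19 (57.46.128.0 - 57.46.159.255) does not contain 57.46.172.216
Longest matching prefix is /18 -> next hop R13.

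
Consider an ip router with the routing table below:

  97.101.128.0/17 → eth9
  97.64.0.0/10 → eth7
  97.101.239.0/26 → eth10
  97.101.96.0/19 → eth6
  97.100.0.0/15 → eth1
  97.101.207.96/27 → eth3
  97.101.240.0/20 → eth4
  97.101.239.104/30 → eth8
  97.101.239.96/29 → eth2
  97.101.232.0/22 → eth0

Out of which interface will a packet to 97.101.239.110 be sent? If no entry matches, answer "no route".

Routes whose prefix contains 97.101.239.110:
  97.64.0.0/10 (97.64.0.0 - 97.127.255.255) -> eth7
  97.100.0.0/15 (97.100.0.0 - 97.101.255.255) -> eth1
  97.101.128.0/17 (97.101.128.0 - 97.101.255.255) -> eth9
More-specific entries that do NOT match:
  97.101.239.104/30 (97.101.239.104 - 97.101.239.107) does not contain 97.101.239.110
  97.101.239.96/29 (97.101.239.96 - 97.101.239.103) does not contain 97.101.239.110
  97.101.207.96/27 (97.101.207.96 - 97.101.207.127) does not contain 97.101.239.110
  97.101.239.0/26 (97.101.239.0 - 97.101.239.63) does not contain 97.101.239.110
  97.101.232.0/22 (97.101.232.0 - 97.101.235.255) does not contain 97.101.239.110
  97.101.240.0/20 (97.101.240.0 - 97.101.255.255) does not contain 97.101.239.110
  97.101.96.0/19 (97.101.96.0 - 97.101.127.255) does not contain 97.101.239.110
Longest matching prefix is /17 -> interface eth9.

eth9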